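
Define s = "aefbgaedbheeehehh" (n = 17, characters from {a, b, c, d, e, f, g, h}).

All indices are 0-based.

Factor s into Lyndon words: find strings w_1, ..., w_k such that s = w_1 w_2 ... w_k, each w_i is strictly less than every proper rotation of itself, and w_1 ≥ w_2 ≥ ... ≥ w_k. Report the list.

emit factor 1: 'aefbg' (i=0, period=5)
emit factor 2: 'aedbheeehehh' (i=5, period=12)

["aefbg", "aedbheeehehh"]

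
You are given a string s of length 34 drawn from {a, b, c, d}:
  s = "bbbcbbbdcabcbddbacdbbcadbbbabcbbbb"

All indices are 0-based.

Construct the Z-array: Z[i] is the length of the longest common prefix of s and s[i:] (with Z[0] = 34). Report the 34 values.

[34, 2, 1, 0, 3, 2, 1, 0, 0, 0, 1, 0, 1, 0, 0, 1, 0, 0, 0, 2, 1, 0, 0, 0, 3, 2, 1, 0, 1, 0, 3, 3, 2, 1]

Z[0]=34
i=1: fresh scan; Z[1]=2 grow→box=[1,3)
i=2: min(r-i=1, Z[1]=2)=1; Z[2]=1
i=3: fresh scan; Z[3]=0
i=4: fresh scan; Z[4]=3 grow→box=[4,7)
i=5: min(r-i=2, Z[1]=2)=2; Z[5]=2
i=6: min(r-i=1, Z[2]=1)=1; Z[6]=1
i=7: fresh scan; Z[7]=0
i=8: fresh scan; Z[8]=0
i=9: fresh scan; Z[9]=0
i=10: fresh scan; Z[10]=1 grow→box=[10,11)
i=11: fresh scan; Z[11]=0
i=12: fresh scan; Z[12]=1 grow→box=[12,13)
i=13: fresh scan; Z[13]=0
i=14: fresh scan; Z[14]=0
i=15: fresh scan; Z[15]=1 grow→box=[15,16)
i=16: fresh scan; Z[16]=0
i=17: fresh scan; Z[17]=0
i=18: fresh scan; Z[18]=0
i=19: fresh scan; Z[19]=2 grow→box=[19,21)
i=20: min(r-i=1, Z[1]=2)=1; Z[20]=1
i=21: fresh scan; Z[21]=0
i=22: fresh scan; Z[22]=0
i=23: fresh scan; Z[23]=0
i=24: fresh scan; Z[24]=3 grow→box=[24,27)
i=25: min(r-i=2, Z[1]=2)=2; Z[25]=2
i=26: min(r-i=1, Z[2]=1)=1; Z[26]=1
i=27: fresh scan; Z[27]=0
i=28: fresh scan; Z[28]=1 grow→box=[28,29)
i=29: fresh scan; Z[29]=0
i=30: fresh scan; Z[30]=3 grow→box=[30,33)
i=31: min(r-i=2, Z[1]=2)=2; Z[31]=3 grow→box=[31,34)
i=32: min(r-i=2, Z[1]=2)=2; Z[32]=2
i=33: min(r-i=1, Z[2]=1)=1; Z[33]=1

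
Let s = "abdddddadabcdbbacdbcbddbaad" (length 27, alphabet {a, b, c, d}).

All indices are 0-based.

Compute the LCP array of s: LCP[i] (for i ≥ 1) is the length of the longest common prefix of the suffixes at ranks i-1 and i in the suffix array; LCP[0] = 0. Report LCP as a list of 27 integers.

[0, 1, 2, 1, 1, 2, 0, 2, 1, 1, 2, 1, 3, 0, 1, 3, 0, 1, 2, 1, 2, 2, 1, 2, 2, 3, 4]

rank→(start, suffix):
  0 → (24, 'aad')
  1 → (9, 'abcdbbacdbcbddbaad')
  2 → (0, 'abdddddadabcdbbacdbcbddbaad')
  3 → (15, 'acdbcbddbaad')
  4 → (25, 'ad')
  5 → (7, 'adabcdbbacdbcbddbaad')
  6 → (23, 'baad')
  7 → (14, 'bacdbcbddbaad')
  8 → (13, 'bbacdbcbddbaad')
  9 → (18, 'bcbddbaad')
  10 → (10, 'bcdbbacdbcbddbaad')
  11 → (20, 'bddbaad')
  12 → (1, 'bdddddadabcdbbacdbcbddbaad')
  13 → (19, 'cbddbaad')
  14 → (11, 'cdbbacdbcbddbaad')
  15 → (16, 'cdbcbddbaad')
  16 → (26, 'd')
  17 → (8, 'dabcdbbacdbcbddbaad')
  18 → (6, 'dadabcdbbacdbcbddbaad')
  19 → (22, 'dbaad')
  20 → (12, 'dbbacdbcbddbaad')
  21 → (17, 'dbcbddbaad')
  22 → (5, 'ddadabcdbbacdbcbddbaad')
  23 → (21, 'ddbaad')
  24 → (4, 'dddadabcdbbacdbcbddbaad')
  25 → (3, 'ddddadabcdbbacdbcbddbaad')
  26 → (2, 'dddddadabcdbbacdbcbddbaad')

SA = [24, 9, 0, 15, 25, 7, 23, 14, 13, 18, 10, 20, 1, 19, 11, 16, 26, 8, 6, 22, 12, 17, 5, 21, 4, 3, 2]
rank  pair      lcp
   1  s[24:],s[9:]  1  'a'
   2  s[9:],s[0:]  2  'ab'
   3  s[0:],s[15:]  1  'a'
   4  s[15:],s[25:]  1  'a'
   5  s[25:],s[7:]  2  'ad'
   6  s[7:],s[23:]  0  ''
   7  s[23:],s[14:]  2  'ba'
   8  s[14:],s[13:]  1  'b'
   9  s[13:],s[18:]  1  'b'
  10  s[18:],s[10:]  2  'bc'
  11  s[10:],s[20:]  1  'b'
  12  s[20:],s[1:]  3  'bdd'
  13  s[1:],s[19:]  0  ''
  14  s[19:],s[11:]  1  'c'
  15  s[11:],s[16:]  3  'cdb'
  16  s[16:],s[26:]  0  ''
  17  s[26:],s[8:]  1  'd'
  18  s[8:],s[6:]  2  'da'
  19  s[6:],s[22:]  1  'd'
  20  s[22:],s[12:]  2  'db'
  21  s[12:],s[17:]  2  'db'
  22  s[17:],s[5:]  1  'd'
  23  s[5:],s[21:]  2  'dd'
  24  s[21:],s[4:]  2  'dd'
  25  s[4:],s[3:]  3  'ddd'
  26  s[3:],s[2:]  4  'dddd'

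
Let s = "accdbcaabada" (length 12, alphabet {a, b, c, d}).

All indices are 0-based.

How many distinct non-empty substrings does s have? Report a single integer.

70

sorted suffixes:
  #0 SA[0]=11  'a'
  #1 SA[1]=6  'aabada'
  #2 SA[2]=7  'abada'
  #3 SA[3]=0  'accdbcaabada'
  #4 SA[4]=9  'ada'
  #5 SA[5]=8  'bada'
  #6 SA[6]=4  'bcaabada'
  #7 SA[7]=5  'caabada'
  #8 SA[8]=1  'ccdbcaabada'
  #9 SA[9]=2  'cdbcaabada'
  #10 SA[10]=10  'da'
  #11 SA[11]=3  'dbcaabada'

SA = [11, 6, 7, 0, 9, 8, 4, 5, 1, 2, 10, 3]
[i] adj suffixes → lcp
  [1] 11/6 → 1 ('a')
  [2] 6/7 → 1 ('a')
  [3] 7/0 → 1 ('a')
  [4] 0/9 → 1 ('a')
  [5] 9/8 → 0 ('')
  [6] 8/4 → 1 ('b')
  [7] 4/5 → 0 ('')
  [8] 5/1 → 1 ('c')
  [9] 1/2 → 1 ('c')
  [10] 2/10 → 0 ('')
  [11] 10/3 → 1 ('d')

n(n+1)/2 = 12·13/2 = 78
Σ LCP = 0 + 1 + 1 + 1 + 1 + 0 + 1 + 0 + 1 + 1 + 0 + 1 = 8
distinct = 78 − 8 = 70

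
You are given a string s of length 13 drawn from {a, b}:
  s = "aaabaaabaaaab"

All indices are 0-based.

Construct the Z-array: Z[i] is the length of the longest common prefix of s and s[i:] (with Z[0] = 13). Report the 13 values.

[13, 2, 1, 0, 7, 2, 1, 0, 3, 4, 2, 1, 0]

Z[0]=13
i=1: outside box; Z[1]=2 grow→box=[1,3)
i=2: min(r-i=1, Z[1]=2)=1; Z[2]=1
i=3: outside box; Z[3]=0
i=4: outside box; Z[4]=7 grow→box=[4,11)
i=5: min(r-i=6, Z[1]=2)=2; Z[5]=2
i=6: min(r-i=5, Z[2]=1)=1; Z[6]=1
i=7: min(r-i=4, Z[3]=0)=0; Z[7]=0
i=8: min(r-i=3, Z[4]=7)=3; Z[8]=3
i=9: min(r-i=2, Z[5]=2)=2; Z[9]=4 grow→box=[9,13)
i=10: min(r-i=3, Z[1]=2)=2; Z[10]=2
i=11: min(r-i=2, Z[2]=1)=1; Z[11]=1
i=12: min(r-i=1, Z[3]=0)=0; Z[12]=0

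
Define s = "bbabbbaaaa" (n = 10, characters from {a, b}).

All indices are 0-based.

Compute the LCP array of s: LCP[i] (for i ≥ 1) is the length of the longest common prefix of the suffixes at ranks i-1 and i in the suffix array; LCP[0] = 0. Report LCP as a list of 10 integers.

sorted suffixes:
  #0 SA[0]=9  'a'
  #1 SA[1]=8  'aa'
  #2 SA[2]=7  'aaa'
  #3 SA[3]=6  'aaaa'
  #4 SA[4]=2  'abbbaaaa'
  #5 SA[5]=5  'baaaa'
  #6 SA[6]=1  'babbbaaaa'
  #7 SA[7]=4  'bbaaaa'
  #8 SA[8]=0  'bbabbbaaaa'
  #9 SA[9]=3  'bbbaaaa'

SA = [9, 8, 7, 6, 2, 5, 1, 4, 0, 3]
[i] adj suffixes → lcp
  [1] 9/8 → 1 ('a')
  [2] 8/7 → 2 ('aa')
  [3] 7/6 → 3 ('aaa')
  [4] 6/2 → 1 ('a')
  [5] 2/5 → 0 ('')
  [6] 5/1 → 2 ('ba')
  [7] 1/4 → 1 ('b')
  [8] 4/0 → 3 ('bba')
  [9] 0/3 → 2 ('bb')

[0, 1, 2, 3, 1, 0, 2, 1, 3, 2]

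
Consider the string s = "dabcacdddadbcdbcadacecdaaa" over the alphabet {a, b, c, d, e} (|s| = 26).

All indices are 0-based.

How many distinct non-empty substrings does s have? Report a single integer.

rank→(start, suffix):
  0 → (25, 'a')
  1 → (24, 'aa')
  2 → (23, 'aaa')
  3 → (1, 'abcacdddadbcdbcadacecdaaa')
  4 → (4, 'acdddadbcdbcadacecdaaa')
  5 → (18, 'acecdaaa')
  6 → (16, 'adacecdaaa')
  7 → (9, 'adbcdbcadacecdaaa')
  8 → (2, 'bcacdddadbcdbcadacecdaaa')
  9 → (14, 'bcadacecdaaa')
  10 → (11, 'bcdbcadacecdaaa')
  11 → (3, 'cacdddadbcdbcadacecdaaa')
  12 → (15, 'cadacecdaaa')
  13 → (21, 'cdaaa')
  14 → (12, 'cdbcadacecdaaa')
  15 → (5, 'cdddadbcdbcadacecdaaa')
  16 → (19, 'cecdaaa')
  17 → (22, 'daaa')
  18 → (0, 'dabcacdddadbcdbcadacecdaaa')
  19 → (17, 'dacecdaaa')
  20 → (8, 'dadbcdbcadacecdaaa')
  21 → (13, 'dbcadacecdaaa')
  22 → (10, 'dbcdbcadacecdaaa')
  23 → (7, 'ddadbcdbcadacecdaaa')
  24 → (6, 'dddadbcdbcadacecdaaa')
  25 → (20, 'ecdaaa')

SA = [25, 24, 23, 1, 4, 18, 16, 9, 2, 14, 11, 3, 15, 21, 12, 5, 19, 22, 0, 17, 8, 13, 10, 7, 6, 20]
[i] adj suffixes → lcp
  [1] 25/24 → 1 ('a')
  [2] 24/23 → 2 ('aa')
  [3] 23/1 → 1 ('a')
  [4] 1/4 → 1 ('a')
  [5] 4/18 → 2 ('ac')
  [6] 18/16 → 1 ('a')
  [7] 16/9 → 2 ('ad')
  [8] 9/2 → 0 ('')
  [9] 2/14 → 3 ('bca')
  [10] 14/11 → 2 ('bc')
  [11] 11/3 → 0 ('')
  [12] 3/15 → 2 ('ca')
  [13] 15/21 → 1 ('c')
  [14] 21/12 → 2 ('cd')
  [15] 12/5 → 2 ('cd')
  [16] 5/19 → 1 ('c')
  [17] 19/22 → 0 ('')
  [18] 22/0 → 2 ('da')
  [19] 0/17 → 2 ('da')
  [20] 17/8 → 2 ('da')
  [21] 8/13 → 1 ('d')
  [22] 13/10 → 3 ('dbc')
  [23] 10/7 → 1 ('d')
  [24] 7/6 → 2 ('dd')
  [25] 6/20 → 0 ('')

n(n+1)/2 = 26·27/2 = 351
Σ LCP = 0 + 1 + 2 + 1 + 1 + 2 + 1 + 2 + 0 + 3 + 2 + 0 + 2 + 1 + 2 + 2 + 1 + 0 + 2 + 2 + 2 + 1 + 3 + 1 + 2 + 0 = 36
distinct = 351 − 36 = 315

315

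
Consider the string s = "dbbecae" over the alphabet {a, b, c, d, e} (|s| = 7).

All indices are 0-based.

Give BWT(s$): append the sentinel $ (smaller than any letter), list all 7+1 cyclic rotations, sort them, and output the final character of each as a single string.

ecdbe$ab

rank  rotation  last
    0  $dbbecae  e
    1  ae$dbbec  c
    2  bbecae$d  d
    3  becae$db  b
    4  cae$dbbe  e
    5  dbbecae$  $
    6  e$dbbeca  a
    7  ecae$dbb  b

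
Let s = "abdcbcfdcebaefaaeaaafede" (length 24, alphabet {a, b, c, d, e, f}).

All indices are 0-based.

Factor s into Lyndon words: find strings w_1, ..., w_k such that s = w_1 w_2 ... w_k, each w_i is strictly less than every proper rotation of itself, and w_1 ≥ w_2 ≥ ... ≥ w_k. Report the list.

emit factor 1: 'abdcbcfdcebaef' (i=0, period=14)
emit factor 2: 'aae' (i=14, period=3)
emit factor 3: 'aaafede' (i=17, period=7)

["abdcbcfdcebaef", "aae", "aaafede"]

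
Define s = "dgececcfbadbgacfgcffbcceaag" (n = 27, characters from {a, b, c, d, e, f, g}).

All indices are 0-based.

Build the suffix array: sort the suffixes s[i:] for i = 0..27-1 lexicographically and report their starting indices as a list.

[24, 13, 9, 25, 8, 20, 11, 21, 5, 22, 3, 6, 17, 14, 10, 0, 23, 4, 2, 7, 19, 18, 15, 26, 12, 16, 1]

rank→(start, suffix):
  0 → (24, 'aag')
  1 → (13, 'acfgcffbcceaag')
  2 → (9, 'adbgacfgcffbcceaag')
  3 → (25, 'ag')
  4 → (8, 'badbgacfgcffbcceaag')
  5 → (20, 'bcceaag')
  6 → (11, 'bgacfgcffbcceaag')
  7 → (21, 'cceaag')
  8 → (5, 'ccfbadbgacfgcffbcceaag')
  9 → (22, 'ceaag')
  10 → (3, 'ceccfbadbgacfgcffbcceaag')
  11 → (6, 'cfbadbgacfgcffbcceaag')
  12 → (17, 'cffbcceaag')
  13 → (14, 'cfgcffbcceaag')
  14 → (10, 'dbgacfgcffbcceaag')
  15 → (0, 'dgececcfbadbgacfgcffbcceaag')
  16 → (23, 'eaag')
  17 → (4, 'eccfbadbgacfgcffbcceaag')
  18 → (2, 'ececcfbadbgacfgcffbcceaag')
  19 → (7, 'fbadbgacfgcffbcceaag')
  20 → (19, 'fbcceaag')
  21 → (18, 'ffbcceaag')
  22 → (15, 'fgcffbcceaag')
  23 → (26, 'g')
  24 → (12, 'gacfgcffbcceaag')
  25 → (16, 'gcffbcceaag')
  26 → (1, 'gececcfbadbgacfgcffbcceaag')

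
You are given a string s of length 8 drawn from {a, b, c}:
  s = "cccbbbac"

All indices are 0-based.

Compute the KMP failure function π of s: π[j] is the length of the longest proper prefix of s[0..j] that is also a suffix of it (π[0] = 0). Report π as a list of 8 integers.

[0, 1, 2, 0, 0, 0, 0, 1]

π[0] = 0
j=1 s[j]='c': π[1]=1 (border 'c')
j=2 s[j]='c': π[2]=2 (border 'cc')
j=3 s[j]='b': k: 2→1→0; π[3]=0 (border '')
j=4 s[j]='b': π[4]=0 (border '')
j=5 s[j]='b': π[5]=0 (border '')
j=6 s[j]='a': π[6]=0 (border '')
j=7 s[j]='c': π[7]=1 (border 'c')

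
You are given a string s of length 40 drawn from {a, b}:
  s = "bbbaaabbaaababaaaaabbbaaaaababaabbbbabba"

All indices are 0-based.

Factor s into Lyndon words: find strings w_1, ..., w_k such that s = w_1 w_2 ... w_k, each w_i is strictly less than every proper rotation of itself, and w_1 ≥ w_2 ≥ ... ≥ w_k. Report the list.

emit factor 1: 'b' (i=0, period=1)
emit factor 2: 'b' (i=1, period=1)
emit factor 3: 'b' (i=2, period=1)
emit factor 4: 'aaabb' (i=3, period=5)
emit factor 5: 'aaabab' (i=8, period=6)
emit factor 6: 'aaaaabbb' (i=14, period=8)
emit factor 7: 'aaaaababaabbbbabb' (i=22, period=17)
emit factor 8: 'a' (i=39, period=1)

["b", "b", "b", "aaabb", "aaabab", "aaaaabbb", "aaaaababaabbbbabb", "a"]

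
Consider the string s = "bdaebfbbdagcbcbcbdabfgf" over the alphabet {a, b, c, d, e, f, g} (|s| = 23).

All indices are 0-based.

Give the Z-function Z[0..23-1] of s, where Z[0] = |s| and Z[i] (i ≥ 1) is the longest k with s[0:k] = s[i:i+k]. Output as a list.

[23, 0, 0, 0, 1, 0, 1, 3, 0, 0, 0, 0, 1, 0, 1, 0, 3, 0, 0, 1, 0, 0, 0]

Z[0]=23
i=1: fresh scan; Z[1]=0
i=2: fresh scan; Z[2]=0
i=3: fresh scan; Z[3]=0
i=4: fresh scan; Z[4]=1 extend→box=[4,5)
i=5: fresh scan; Z[5]=0
i=6: fresh scan; Z[6]=1 extend→box=[6,7)
i=7: fresh scan; Z[7]=3 extend→box=[7,10)
i=8: min(r-i=2, Z[1]=0)=0; Z[8]=0
i=9: min(r-i=1, Z[2]=0)=0; Z[9]=0
i=10: fresh scan; Z[10]=0
i=11: fresh scan; Z[11]=0
i=12: fresh scan; Z[12]=1 extend→box=[12,13)
i=13: fresh scan; Z[13]=0
i=14: fresh scan; Z[14]=1 extend→box=[14,15)
i=15: fresh scan; Z[15]=0
i=16: fresh scan; Z[16]=3 extend→box=[16,19)
i=17: min(r-i=2, Z[1]=0)=0; Z[17]=0
i=18: min(r-i=1, Z[2]=0)=0; Z[18]=0
i=19: fresh scan; Z[19]=1 extend→box=[19,20)
i=20: fresh scan; Z[20]=0
i=21: fresh scan; Z[21]=0
i=22: fresh scan; Z[22]=0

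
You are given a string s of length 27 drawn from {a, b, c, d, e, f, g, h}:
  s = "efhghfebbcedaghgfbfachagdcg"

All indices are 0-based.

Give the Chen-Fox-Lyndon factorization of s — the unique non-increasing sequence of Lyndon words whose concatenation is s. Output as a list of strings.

["efhghf", "e", "bbced", "aghgfbf", "achagdcg"]

emit factor 1: 'efhghf' (i=0, period=6)
emit factor 2: 'e' (i=6, period=1)
emit factor 3: 'bbced' (i=7, period=5)
emit factor 4: 'aghgfbf' (i=12, period=7)
emit factor 5: 'achagdcg' (i=19, period=8)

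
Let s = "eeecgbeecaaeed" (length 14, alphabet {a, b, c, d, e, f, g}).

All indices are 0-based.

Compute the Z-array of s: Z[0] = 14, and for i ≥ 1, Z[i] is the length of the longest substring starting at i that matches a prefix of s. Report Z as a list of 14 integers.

Z[0]=14
i=1: fresh scan; Z[1]=2 scan→box=[1,3)
i=2: min(r-i=1, Z[1]=2)=1; Z[2]=1
i=3: fresh scan; Z[3]=0
i=4: fresh scan; Z[4]=0
i=5: fresh scan; Z[5]=0
i=6: fresh scan; Z[6]=2 scan→box=[6,8)
i=7: min(r-i=1, Z[1]=2)=1; Z[7]=1
i=8: fresh scan; Z[8]=0
i=9: fresh scan; Z[9]=0
i=10: fresh scan; Z[10]=0
i=11: fresh scan; Z[11]=2 scan→box=[11,13)
i=12: min(r-i=1, Z[1]=2)=1; Z[12]=1
i=13: fresh scan; Z[13]=0

[14, 2, 1, 0, 0, 0, 2, 1, 0, 0, 0, 2, 1, 0]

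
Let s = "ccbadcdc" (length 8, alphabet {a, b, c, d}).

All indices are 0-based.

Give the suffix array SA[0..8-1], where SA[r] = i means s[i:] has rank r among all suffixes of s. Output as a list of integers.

rank→(start, suffix):
  0 → (3, 'adcdc')
  1 → (2, 'badcdc')
  2 → (7, 'c')
  3 → (1, 'cbadcdc')
  4 → (0, 'ccbadcdc')
  5 → (5, 'cdc')
  6 → (6, 'dc')
  7 → (4, 'dcdc')

[3, 2, 7, 1, 0, 5, 6, 4]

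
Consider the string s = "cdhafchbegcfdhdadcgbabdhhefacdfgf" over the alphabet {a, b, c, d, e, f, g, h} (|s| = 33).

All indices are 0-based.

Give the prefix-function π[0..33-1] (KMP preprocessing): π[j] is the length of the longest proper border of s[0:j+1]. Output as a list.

[0, 0, 0, 0, 0, 1, 0, 0, 0, 0, 1, 0, 0, 0, 0, 0, 0, 1, 0, 0, 0, 0, 0, 0, 0, 0, 0, 0, 1, 2, 0, 0, 0]

π[0] = 0
j=1 s[j]='d': π[1]=0 (border '')
j=2 s[j]='h': π[2]=0 (border '')
j=3 s[j]='a': π[3]=0 (border '')
j=4 s[j]='f': π[4]=0 (border '')
j=5 s[j]='c': π[5]=1 (border 'c')
j=6 s[j]='h': k: 1→0; π[6]=0 (border '')
j=7 s[j]='b': π[7]=0 (border '')
j=8 s[j]='e': π[8]=0 (border '')
j=9 s[j]='g': π[9]=0 (border '')
j=10 s[j]='c': π[10]=1 (border 'c')
j=11 s[j]='f': k: 1→0; π[11]=0 (border '')
j=12 s[j]='d': π[12]=0 (border '')
j=13 s[j]='h': π[13]=0 (border '')
j=14 s[j]='d': π[14]=0 (border '')
j=15 s[j]='a': π[15]=0 (border '')
j=16 s[j]='d': π[16]=0 (border '')
j=17 s[j]='c': π[17]=1 (border 'c')
j=18 s[j]='g': k: 1→0; π[18]=0 (border '')
j=19 s[j]='b': π[19]=0 (border '')
j=20 s[j]='a': π[20]=0 (border '')
j=21 s[j]='b': π[21]=0 (border '')
j=22 s[j]='d': π[22]=0 (border '')
j=23 s[j]='h': π[23]=0 (border '')
j=24 s[j]='h': π[24]=0 (border '')
j=25 s[j]='e': π[25]=0 (border '')
j=26 s[j]='f': π[26]=0 (border '')
j=27 s[j]='a': π[27]=0 (border '')
j=28 s[j]='c': π[28]=1 (border 'c')
j=29 s[j]='d': π[29]=2 (border 'cd')
j=30 s[j]='f': k: 2→0; π[30]=0 (border '')
j=31 s[j]='g': π[31]=0 (border '')
j=32 s[j]='f': π[32]=0 (border '')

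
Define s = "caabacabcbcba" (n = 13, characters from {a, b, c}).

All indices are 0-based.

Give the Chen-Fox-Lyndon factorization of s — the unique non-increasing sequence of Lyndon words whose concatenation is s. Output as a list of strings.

["c", "aabacabcbcb", "a"]

emit factor 1: 'c' (i=0, period=1)
emit factor 2: 'aabacabcbcb' (i=1, period=11)
emit factor 3: 'a' (i=12, period=1)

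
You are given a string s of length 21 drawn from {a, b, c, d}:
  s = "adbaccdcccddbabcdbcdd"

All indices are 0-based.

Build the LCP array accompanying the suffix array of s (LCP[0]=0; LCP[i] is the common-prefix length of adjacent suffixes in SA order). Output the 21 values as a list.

[0, 1, 1, 0, 2, 1, 3, 0, 2, 3, 1, 2, 2, 3, 0, 1, 3, 2, 1, 1, 2]

rank→(start, suffix):
  0 → (13, 'abcdbcdd')
  1 → (3, 'accdcccddbabcdbcdd')
  2 → (0, 'adbaccdcccddbabcdbcdd')
  3 → (12, 'babcdbcdd')
  4 → (2, 'baccdcccddbabcdbcdd')
  5 → (14, 'bcdbcdd')
  6 → (17, 'bcdd')
  7 → (7, 'cccddbabcdbcdd')
  8 → (4, 'ccdcccddbabcdbcdd')
  9 → (8, 'ccddbabcdbcdd')
  10 → (15, 'cdbcdd')
  11 → (5, 'cdcccddbabcdbcdd')
  12 → (18, 'cdd')
  13 → (9, 'cddbabcdbcdd')
  14 → (20, 'd')
  15 → (11, 'dbabcdbcdd')
  16 → (1, 'dbaccdcccddbabcdbcdd')
  17 → (16, 'dbcdd')
  18 → (6, 'dcccddbabcdbcdd')
  19 → (19, 'dd')
  20 → (10, 'ddbabcdbcdd')

SA = [13, 3, 0, 12, 2, 14, 17, 7, 4, 8, 15, 5, 18, 9, 20, 11, 1, 16, 6, 19, 10]
rank  pair      lcp
   1  s[13:],s[3:]  1  'a'
   2  s[3:],s[0:]  1  'a'
   3  s[0:],s[12:]  0  ''
   4  s[12:],s[2:]  2  'ba'
   5  s[2:],s[14:]  1  'b'
   6  s[14:],s[17:]  3  'bcd'
   7  s[17:],s[7:]  0  ''
   8  s[7:],s[4:]  2  'cc'
   9  s[4:],s[8:]  3  'ccd'
  10  s[8:],s[15:]  1  'c'
  11  s[15:],s[5:]  2  'cd'
  12  s[5:],s[18:]  2  'cd'
  13  s[18:],s[9:]  3  'cdd'
  14  s[9:],s[20:]  0  ''
  15  s[20:],s[11:]  1  'd'
  16  s[11:],s[1:]  3  'dba'
  17  s[1:],s[16:]  2  'db'
  18  s[16:],s[6:]  1  'd'
  19  s[6:],s[19:]  1  'd'
  20  s[19:],s[10:]  2  'dd'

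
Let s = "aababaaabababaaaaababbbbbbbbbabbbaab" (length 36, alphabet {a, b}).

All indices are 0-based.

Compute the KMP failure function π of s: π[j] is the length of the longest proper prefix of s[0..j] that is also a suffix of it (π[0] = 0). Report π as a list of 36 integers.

[0, 1, 0, 1, 0, 1, 2, 2, 3, 4, 5, 6, 0, 1, 2, 2, 2, 2, 3, 4, 5, 0, 0, 0, 0, 0, 0, 0, 0, 1, 0, 0, 0, 1, 2, 3]

π[0] = 0
j=1 s[j]='a': π[1]=1 (border 'a')
j=2 s[j]='b': k: 1→0; π[2]=0 (border '')
j=3 s[j]='a': π[3]=1 (border 'a')
j=4 s[j]='b': k: 1→0; π[4]=0 (border '')
j=5 s[j]='a': π[5]=1 (border 'a')
j=6 s[j]='a': π[6]=2 (border 'aa')
j=7 s[j]='a': k: 2→1; π[7]=2 (border 'aa')
j=8 s[j]='b': π[8]=3 (border 'aab')
j=9 s[j]='a': π[9]=4 (border 'aaba')
j=10 s[j]='b': π[10]=5 (border 'aabab')
j=11 s[j]='a': π[11]=6 (border 'aababa')
j=12 s[j]='b': k: 6→1→0; π[12]=0 (border '')
j=13 s[j]='a': π[13]=1 (border 'a')
j=14 s[j]='a': π[14]=2 (border 'aa')
j=15 s[j]='a': k: 2→1; π[15]=2 (border 'aa')
j=16 s[j]='a': k: 2→1; π[16]=2 (border 'aa')
j=17 s[j]='a': k: 2→1; π[17]=2 (border 'aa')
j=18 s[j]='b': π[18]=3 (border 'aab')
j=19 s[j]='a': π[19]=4 (border 'aaba')
j=20 s[j]='b': π[20]=5 (border 'aabab')
j=21 s[j]='b': k: 5→0; π[21]=0 (border '')
j=22 s[j]='b': π[22]=0 (border '')
j=23 s[j]='b': π[23]=0 (border '')
j=24 s[j]='b': π[24]=0 (border '')
j=25 s[j]='b': π[25]=0 (border '')
j=26 s[j]='b': π[26]=0 (border '')
j=27 s[j]='b': π[27]=0 (border '')
j=28 s[j]='b': π[28]=0 (border '')
j=29 s[j]='a': π[29]=1 (border 'a')
j=30 s[j]='b': k: 1→0; π[30]=0 (border '')
j=31 s[j]='b': π[31]=0 (border '')
j=32 s[j]='b': π[32]=0 (border '')
j=33 s[j]='a': π[33]=1 (border 'a')
j=34 s[j]='a': π[34]=2 (border 'aa')
j=35 s[j]='b': π[35]=3 (border 'aab')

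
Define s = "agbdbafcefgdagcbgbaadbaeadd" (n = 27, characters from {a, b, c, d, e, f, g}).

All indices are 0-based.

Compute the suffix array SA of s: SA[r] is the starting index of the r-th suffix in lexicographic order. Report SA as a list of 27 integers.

rank→(start, suffix):
  0 → (18, 'aadbaeadd')
  1 → (19, 'adbaeadd')
  2 → (24, 'add')
  3 → (22, 'aeadd')
  4 → (5, 'afcefgdagcbgbaadbaeadd')
  5 → (0, 'agbdbafcefgdagcbgbaadbaeadd')
  6 → (12, 'agcbgbaadbaeadd')
  7 → (17, 'baadbaeadd')
  8 → (21, 'baeadd')
  9 → (4, 'bafcefgdagcbgbaadbaeadd')
  10 → (2, 'bdbafcefgdagcbgbaadbaeadd')
  11 → (15, 'bgbaadbaeadd')
  12 → (14, 'cbgbaadbaeadd')
  13 → (7, 'cefgdagcbgbaadbaeadd')
  14 → (26, 'd')
  15 → (11, 'dagcbgbaadbaeadd')
  16 → (20, 'dbaeadd')
  17 → (3, 'dbafcefgdagcbgbaadbaeadd')
  18 → (25, 'dd')
  19 → (23, 'eadd')
  20 → (8, 'efgdagcbgbaadbaeadd')
  21 → (6, 'fcefgdagcbgbaadbaeadd')
  22 → (9, 'fgdagcbgbaadbaeadd')
  23 → (16, 'gbaadbaeadd')
  24 → (1, 'gbdbafcefgdagcbgbaadbaeadd')
  25 → (13, 'gcbgbaadbaeadd')
  26 → (10, 'gdagcbgbaadbaeadd')

[18, 19, 24, 22, 5, 0, 12, 17, 21, 4, 2, 15, 14, 7, 26, 11, 20, 3, 25, 23, 8, 6, 9, 16, 1, 13, 10]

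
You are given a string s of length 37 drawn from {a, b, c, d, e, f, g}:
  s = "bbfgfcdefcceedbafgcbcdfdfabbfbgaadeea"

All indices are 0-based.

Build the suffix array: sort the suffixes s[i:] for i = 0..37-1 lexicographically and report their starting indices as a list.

[36, 31, 25, 32, 15, 14, 26, 0, 19, 27, 1, 29, 18, 9, 5, 20, 10, 13, 33, 6, 23, 21, 35, 12, 34, 11, 7, 24, 28, 8, 4, 22, 16, 2, 30, 17, 3]

sorted suffixes:
  #0 SA[0]=36  'a'
  #1 SA[1]=31  'aadeea'
  #2 SA[2]=25  'abbfbgaadeea'
  #3 SA[3]=32  'adeea'
  #4 SA[4]=15  'afgcbcdfdfabbfbgaadeea'
  #5 SA[5]=14  'bafgcbcdfdfabbfbgaadeea'
  #6 SA[6]=26  'bbfbgaadeea'
  #7 SA[7]=0  'bbfgfcdefcceedbafgcbcdfdfabbfbgaadeea'
  #8 SA[8]=19  'bcdfdfabbfbgaadeea'
  #9 SA[9]=27  'bfbgaadeea'
  #10 SA[10]=1  'bfgfcdefcceedbafgcbcdfdfabbfbgaadeea'
  #11 SA[11]=29  'bgaadeea'
  #12 SA[12]=18  'cbcdfdfabbfbgaadeea'
  #13 SA[13]=9  'cceedbafgcbcdfdfabbfbgaadeea'
  #14 SA[14]=5  'cdefcceedbafgcbcdfdfabbfbgaadeea'
  #15 SA[15]=20  'cdfdfabbfbgaadeea'
  #16 SA[16]=10  'ceedbafgcbcdfdfabbfbgaadeea'
  #17 SA[17]=13  'dbafgcbcdfdfabbfbgaadeea'
  #18 SA[18]=33  'deea'
  #19 SA[19]=6  'defcceedbafgcbcdfdfabbfbgaadeea'
  #20 SA[20]=23  'dfabbfbgaadeea'
  #21 SA[21]=21  'dfdfabbfbgaadeea'
  #22 SA[22]=35  'ea'
  #23 SA[23]=12  'edbafgcbcdfdfabbfbgaadeea'
  #24 SA[24]=34  'eea'
  #25 SA[25]=11  'eedbafgcbcdfdfabbfbgaadeea'
  #26 SA[26]=7  'efcceedbafgcbcdfdfabbfbgaadeea'
  #27 SA[27]=24  'fabbfbgaadeea'
  #28 SA[28]=28  'fbgaadeea'
  #29 SA[29]=8  'fcceedbafgcbcdfdfabbfbgaadeea'
  #30 SA[30]=4  'fcdefcceedbafgcbcdfdfabbfbgaadeea'
  #31 SA[31]=22  'fdfabbfbgaadeea'
  #32 SA[32]=16  'fgcbcdfdfabbfbgaadeea'
  #33 SA[33]=2  'fgfcdefcceedbafgcbcdfdfabbfbgaadeea'
  #34 SA[34]=30  'gaadeea'
  #35 SA[35]=17  'gcbcdfdfabbfbgaadeea'
  #36 SA[36]=3  'gfcdefcceedbafgcbcdfdfabbfbgaadeea'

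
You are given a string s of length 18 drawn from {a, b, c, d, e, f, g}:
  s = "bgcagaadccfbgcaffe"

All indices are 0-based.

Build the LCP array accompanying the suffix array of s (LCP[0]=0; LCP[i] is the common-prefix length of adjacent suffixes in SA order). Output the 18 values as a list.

[0, 1, 1, 1, 0, 4, 0, 2, 1, 1, 0, 0, 0, 1, 1, 0, 1, 3]

sorted suffixes:
  #0 SA[0]=5  'aadccfbgcaffe'
  #1 SA[1]=6  'adccfbgcaffe'
  #2 SA[2]=14  'affe'
  #3 SA[3]=3  'agaadccfbgcaffe'
  #4 SA[4]=11  'bgcaffe'
  #5 SA[5]=0  'bgcagaadccfbgcaffe'
  #6 SA[6]=13  'caffe'
  #7 SA[7]=2  'cagaadccfbgcaffe'
  #8 SA[8]=8  'ccfbgcaffe'
  #9 SA[9]=9  'cfbgcaffe'
  #10 SA[10]=7  'dccfbgcaffe'
  #11 SA[11]=17  'e'
  #12 SA[12]=10  'fbgcaffe'
  #13 SA[13]=16  'fe'
  #14 SA[14]=15  'ffe'
  #15 SA[15]=4  'gaadccfbgcaffe'
  #16 SA[16]=12  'gcaffe'
  #17 SA[17]=1  'gcagaadccfbgcaffe'

SA = [5, 6, 14, 3, 11, 0, 13, 2, 8, 9, 7, 17, 10, 16, 15, 4, 12, 1]
rank  pair      lcp
   1  s[5:],s[6:]  1  'a'
   2  s[6:],s[14:]  1  'a'
   3  s[14:],s[3:]  1  'a'
   4  s[3:],s[11:]  0  ''
   5  s[11:],s[0:]  4  'bgca'
   6  s[0:],s[13:]  0  ''
   7  s[13:],s[2:]  2  'ca'
   8  s[2:],s[8:]  1  'c'
   9  s[8:],s[9:]  1  'c'
  10  s[9:],s[7:]  0  ''
  11  s[7:],s[17:]  0  ''
  12  s[17:],s[10:]  0  ''
  13  s[10:],s[16:]  1  'f'
  14  s[16:],s[15:]  1  'f'
  15  s[15:],s[4:]  0  ''
  16  s[4:],s[12:]  1  'g'
  17  s[12:],s[1:]  3  'gca'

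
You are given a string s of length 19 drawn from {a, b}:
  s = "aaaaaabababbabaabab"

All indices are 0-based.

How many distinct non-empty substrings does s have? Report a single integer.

141

sorted suffixes:
  #0 SA[0]=0  'aaaaaabababbabaabab'
  #1 SA[1]=1  'aaaaabababbabaabab'
  #2 SA[2]=2  'aaaabababbabaabab'
  #3 SA[3]=3  'aaabababbabaabab'
  #4 SA[4]=14  'aabab'
  #5 SA[5]=4  'aabababbabaabab'
  #6 SA[6]=17  'ab'
  #7 SA[7]=12  'abaabab'
  #8 SA[8]=15  'abab'
  #9 SA[9]=5  'abababbabaabab'
  #10 SA[10]=7  'ababbabaabab'
  #11 SA[11]=9  'abbabaabab'
  #12 SA[12]=18  'b'
  #13 SA[13]=13  'baabab'
  #14 SA[14]=16  'bab'
  #15 SA[15]=11  'babaabab'
  #16 SA[16]=6  'bababbabaabab'
  #17 SA[17]=8  'babbabaabab'
  #18 SA[18]=10  'bbabaabab'

SA = [0, 1, 2, 3, 14, 4, 17, 12, 15, 5, 7, 9, 18, 13, 16, 11, 6, 8, 10]
i: (SA[i-1],SA[i]) lcp shared
  1: (0,1) 5 'aaaaa'
  2: (1,2) 4 'aaaa'
  3: (2,3) 3 'aaa'
  4: (3,14) 2 'aa'
  5: (14,4) 5 'aabab'
  6: (4,17) 1 'a'
  7: (17,12) 2 'ab'
  8: (12,15) 3 'aba'
  9: (15,5) 4 'abab'
  10: (5,7) 4 'abab'
  11: (7,9) 2 'ab'
  12: (9,18) 0 ''
  13: (18,13) 1 'b'
  14: (13,16) 2 'ba'
  15: (16,11) 3 'bab'
  16: (11,6) 4 'baba'
  17: (6,8) 3 'bab'
  18: (8,10) 1 'b'

n(n+1)/2 = 19·20/2 = 190
Σ LCP = 0 + 5 + 4 + 3 + 2 + 5 + 1 + 2 + 3 + 4 + 4 + 2 + 0 + 1 + 2 + 3 + 4 + 3 + 1 = 49
distinct = 190 − 49 = 141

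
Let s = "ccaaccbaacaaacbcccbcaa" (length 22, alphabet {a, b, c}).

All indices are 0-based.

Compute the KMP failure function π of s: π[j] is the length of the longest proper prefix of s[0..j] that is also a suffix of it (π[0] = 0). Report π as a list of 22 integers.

π[0] = 0
j=1 s[j]='c': π[1]=1 (border 'c')
j=2 s[j]='a': k: 1→0; π[2]=0 (border '')
j=3 s[j]='a': π[3]=0 (border '')
j=4 s[j]='c': π[4]=1 (border 'c')
j=5 s[j]='c': π[5]=2 (border 'cc')
j=6 s[j]='b': k: 2→1→0; π[6]=0 (border '')
j=7 s[j]='a': π[7]=0 (border '')
j=8 s[j]='a': π[8]=0 (border '')
j=9 s[j]='c': π[9]=1 (border 'c')
j=10 s[j]='a': k: 1→0; π[10]=0 (border '')
j=11 s[j]='a': π[11]=0 (border '')
j=12 s[j]='a': π[12]=0 (border '')
j=13 s[j]='c': π[13]=1 (border 'c')
j=14 s[j]='b': k: 1→0; π[14]=0 (border '')
j=15 s[j]='c': π[15]=1 (border 'c')
j=16 s[j]='c': π[16]=2 (border 'cc')
j=17 s[j]='c': k: 2→1; π[17]=2 (border 'cc')
j=18 s[j]='b': k: 2→1→0; π[18]=0 (border '')
j=19 s[j]='c': π[19]=1 (border 'c')
j=20 s[j]='a': k: 1→0; π[20]=0 (border '')
j=21 s[j]='a': π[21]=0 (border '')

[0, 1, 0, 0, 1, 2, 0, 0, 0, 1, 0, 0, 0, 1, 0, 1, 2, 2, 0, 1, 0, 0]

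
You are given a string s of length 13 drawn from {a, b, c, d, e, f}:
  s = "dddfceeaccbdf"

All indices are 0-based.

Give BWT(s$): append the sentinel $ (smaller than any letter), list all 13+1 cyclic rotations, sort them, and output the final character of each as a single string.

rank  rotation        last
    0  $dddfceeaccbdf  f
    1  accbdf$dddfcee  e
    2  bdf$dddfceeacc  c
    3  cbdf$dddfceeac  c
    4  ccbdf$dddfceea  a
    5  ceeaccbdf$dddf  f
    6  dddfceeaccbdf$  $
    7  ddfceeaccbdf$d  d
    8  df$dddfceeaccb  b
    9  dfceeaccbdf$dd  d
   10  eaccbdf$dddfce  e
   11  eeaccbdf$dddfc  c
   12  f$dddfceeaccbd  d
   13  fceeaccbdf$ddd  d

feccaf$dbdecdd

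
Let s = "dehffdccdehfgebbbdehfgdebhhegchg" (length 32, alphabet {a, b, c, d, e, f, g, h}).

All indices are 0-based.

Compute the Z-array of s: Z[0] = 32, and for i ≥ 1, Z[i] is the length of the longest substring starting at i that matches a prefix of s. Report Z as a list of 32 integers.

Z[0]=32
i=1: outside box; Z[1]=0
i=2: outside box; Z[2]=0
i=3: outside box; Z[3]=0
i=4: outside box; Z[4]=0
i=5: outside box; Z[5]=1 extend→box=[5,6)
i=6: outside box; Z[6]=0
i=7: outside box; Z[7]=0
i=8: outside box; Z[8]=4 extend→box=[8,12)
i=9: min(r-i=3, Z[1]=0)=0; Z[9]=0
i=10: min(r-i=2, Z[2]=0)=0; Z[10]=0
i=11: min(r-i=1, Z[3]=0)=0; Z[11]=0
i=12: outside box; Z[12]=0
i=13: outside box; Z[13]=0
i=14: outside box; Z[14]=0
i=15: outside box; Z[15]=0
i=16: outside box; Z[16]=0
i=17: outside box; Z[17]=4 extend→box=[17,21)
i=18: min(r-i=3, Z[1]=0)=0; Z[18]=0
i=19: min(r-i=2, Z[2]=0)=0; Z[19]=0
i=20: min(r-i=1, Z[3]=0)=0; Z[20]=0
i=21: outside box; Z[21]=0
i=22: outside box; Z[22]=2 extend→box=[22,24)
i=23: min(r-i=1, Z[1]=0)=0; Z[23]=0
i=24: outside box; Z[24]=0
i=25: outside box; Z[25]=0
i=26: outside box; Z[26]=0
i=27: outside box; Z[27]=0
i=28: outside box; Z[28]=0
i=29: outside box; Z[29]=0
i=30: outside box; Z[30]=0
i=31: outside box; Z[31]=0

[32, 0, 0, 0, 0, 1, 0, 0, 4, 0, 0, 0, 0, 0, 0, 0, 0, 4, 0, 0, 0, 0, 2, 0, 0, 0, 0, 0, 0, 0, 0, 0]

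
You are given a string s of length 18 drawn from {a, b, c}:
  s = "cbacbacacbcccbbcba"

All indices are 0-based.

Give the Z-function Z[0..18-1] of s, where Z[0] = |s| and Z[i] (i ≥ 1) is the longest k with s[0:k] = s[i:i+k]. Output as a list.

Z[0]=18
i=1: i≥r, start 0; Z[1]=0
i=2: i≥r, start 0; Z[2]=0
i=3: i≥r, start 0; Z[3]=4 grow→box=[3,7)
i=4: min(r-i=3, Z[1]=0)=0; Z[4]=0
i=5: min(r-i=2, Z[2]=0)=0; Z[5]=0
i=6: min(r-i=1, Z[3]=4)=1; Z[6]=1
i=7: i≥r, start 0; Z[7]=0
i=8: i≥r, start 0; Z[8]=2 grow→box=[8,10)
i=9: min(r-i=1, Z[1]=0)=0; Z[9]=0
i=10: i≥r, start 0; Z[10]=1 grow→box=[10,11)
i=11: i≥r, start 0; Z[11]=1 grow→box=[11,12)
i=12: i≥r, start 0; Z[12]=2 grow→box=[12,14)
i=13: min(r-i=1, Z[1]=0)=0; Z[13]=0
i=14: i≥r, start 0; Z[14]=0
i=15: i≥r, start 0; Z[15]=3 grow→box=[15,18)
i=16: min(r-i=2, Z[1]=0)=0; Z[16]=0
i=17: min(r-i=1, Z[2]=0)=0; Z[17]=0

[18, 0, 0, 4, 0, 0, 1, 0, 2, 0, 1, 1, 2, 0, 0, 3, 0, 0]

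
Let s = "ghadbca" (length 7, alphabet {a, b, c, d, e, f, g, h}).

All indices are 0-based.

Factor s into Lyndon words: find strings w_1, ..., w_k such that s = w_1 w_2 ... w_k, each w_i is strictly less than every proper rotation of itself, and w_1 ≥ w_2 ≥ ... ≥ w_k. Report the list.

emit factor 1: 'gh' (i=0, period=2)
emit factor 2: 'adbc' (i=2, period=4)
emit factor 3: 'a' (i=6, period=1)

["gh", "adbc", "a"]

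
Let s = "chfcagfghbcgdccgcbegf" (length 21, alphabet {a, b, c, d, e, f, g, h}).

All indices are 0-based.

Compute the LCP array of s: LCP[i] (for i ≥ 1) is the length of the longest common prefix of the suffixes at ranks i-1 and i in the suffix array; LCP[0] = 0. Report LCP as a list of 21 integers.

[0, 0, 1, 0, 1, 1, 1, 2, 1, 0, 0, 0, 1, 1, 0, 1, 1, 2, 1, 0, 1]

sorted suffixes:
  #0 SA[0]=4  'agfghbcgdccgcbegf'
  #1 SA[1]=9  'bcgdccgcbegf'
  #2 SA[2]=17  'begf'
  #3 SA[3]=3  'cagfghbcgdccgcbegf'
  #4 SA[4]=16  'cbegf'
  #5 SA[5]=13  'ccgcbegf'
  #6 SA[6]=14  'cgcbegf'
  #7 SA[7]=10  'cgdccgcbegf'
  #8 SA[8]=0  'chfcagfghbcgdccgcbegf'
  #9 SA[9]=12  'dccgcbegf'
  #10 SA[10]=18  'egf'
  #11 SA[11]=20  'f'
  #12 SA[12]=2  'fcagfghbcgdccgcbegf'
  #13 SA[13]=6  'fghbcgdccgcbegf'
  #14 SA[14]=15  'gcbegf'
  #15 SA[15]=11  'gdccgcbegf'
  #16 SA[16]=19  'gf'
  #17 SA[17]=5  'gfghbcgdccgcbegf'
  #18 SA[18]=7  'ghbcgdccgcbegf'
  #19 SA[19]=8  'hbcgdccgcbegf'
  #20 SA[20]=1  'hfcagfghbcgdccgcbegf'

SA = [4, 9, 17, 3, 16, 13, 14, 10, 0, 12, 18, 20, 2, 6, 15, 11, 19, 5, 7, 8, 1]
rank  pair      lcp
   1  s[4:],s[9:]  0  ''
   2  s[9:],s[17:]  1  'b'
   3  s[17:],s[3:]  0  ''
   4  s[3:],s[16:]  1  'c'
   5  s[16:],s[13:]  1  'c'
   6  s[13:],s[14:]  1  'c'
   7  s[14:],s[10:]  2  'cg'
   8  s[10:],s[0:]  1  'c'
   9  s[0:],s[12:]  0  ''
  10  s[12:],s[18:]  0  ''
  11  s[18:],s[20:]  0  ''
  12  s[20:],s[2:]  1  'f'
  13  s[2:],s[6:]  1  'f'
  14  s[6:],s[15:]  0  ''
  15  s[15:],s[11:]  1  'g'
  16  s[11:],s[19:]  1  'g'
  17  s[19:],s[5:]  2  'gf'
  18  s[5:],s[7:]  1  'g'
  19  s[7:],s[8:]  0  ''
  20  s[8:],s[1:]  1  'h'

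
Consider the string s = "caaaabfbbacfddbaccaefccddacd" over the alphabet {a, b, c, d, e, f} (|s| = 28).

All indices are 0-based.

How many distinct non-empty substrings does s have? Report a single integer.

373

sorted suffixes:
  #0 SA[0]=1  'aaaabfbbacfddbaccaefccddacd'
  #1 SA[1]=2  'aaabfbbacfddbaccaefccddacd'
  #2 SA[2]=3  'aabfbbacfddbaccaefccddacd'
  #3 SA[3]=4  'abfbbacfddbaccaefccddacd'
  #4 SA[4]=15  'accaefccddacd'
  #5 SA[5]=25  'acd'
  #6 SA[6]=9  'acfddbaccaefccddacd'
  #7 SA[7]=18  'aefccddacd'
  #8 SA[8]=14  'baccaefccddacd'
  #9 SA[9]=8  'bacfddbaccaefccddacd'
  #10 SA[10]=7  'bbacfddbaccaefccddacd'
  #11 SA[11]=5  'bfbbacfddbaccaefccddacd'
  #12 SA[12]=0  'caaaabfbbacfddbaccaefccddacd'
  #13 SA[13]=17  'caefccddacd'
  #14 SA[14]=16  'ccaefccddacd'
  #15 SA[15]=21  'ccddacd'
  #16 SA[16]=26  'cd'
  #17 SA[17]=22  'cddacd'
  #18 SA[18]=10  'cfddbaccaefccddacd'
  #19 SA[19]=27  'd'
  #20 SA[20]=24  'dacd'
  #21 SA[21]=13  'dbaccaefccddacd'
  #22 SA[22]=23  'ddacd'
  #23 SA[23]=12  'ddbaccaefccddacd'
  #24 SA[24]=19  'efccddacd'
  #25 SA[25]=6  'fbbacfddbaccaefccddacd'
  #26 SA[26]=20  'fccddacd'
  #27 SA[27]=11  'fddbaccaefccddacd'

SA = [1, 2, 3, 4, 15, 25, 9, 18, 14, 8, 7, 5, 0, 17, 16, 21, 26, 22, 10, 27, 24, 13, 23, 12, 19, 6, 20, 11]
rank  pair      lcp
   1  s[1:],s[2:]  3  'aaa'
   2  s[2:],s[3:]  2  'aa'
   3  s[3:],s[4:]  1  'a'
   4  s[4:],s[15:]  1  'a'
   5  s[15:],s[25:]  2  'ac'
   6  s[25:],s[9:]  2  'ac'
   7  s[9:],s[18:]  1  'a'
   8  s[18:],s[14:]  0  ''
   9  s[14:],s[8:]  3  'bac'
  10  s[8:],s[7:]  1  'b'
  11  s[7:],s[5:]  1  'b'
  12  s[5:],s[0:]  0  ''
  13  s[0:],s[17:]  2  'ca'
  14  s[17:],s[16:]  1  'c'
  15  s[16:],s[21:]  2  'cc'
  16  s[21:],s[26:]  1  'c'
  17  s[26:],s[22:]  2  'cd'
  18  s[22:],s[10:]  1  'c'
  19  s[10:],s[27:]  0  ''
  20  s[27:],s[24:]  1  'd'
  21  s[24:],s[13:]  1  'd'
  22  s[13:],s[23:]  1  'd'
  23  s[23:],s[12:]  2  'dd'
  24  s[12:],s[19:]  0  ''
  25  s[19:],s[6:]  0  ''
  26  s[6:],s[20:]  1  'f'
  27  s[20:],s[11:]  1  'f'

n(n+1)/2 = 28·29/2 = 406
Σ LCP = 0 + 3 + 2 + 1 + 1 + 2 + 2 + 1 + 0 + 3 + 1 + 1 + 0 + 2 + 1 + 2 + 1 + 2 + 1 + 0 + 1 + 1 + 1 + 2 + 0 + 0 + 1 + 1 = 33
distinct = 406 − 33 = 373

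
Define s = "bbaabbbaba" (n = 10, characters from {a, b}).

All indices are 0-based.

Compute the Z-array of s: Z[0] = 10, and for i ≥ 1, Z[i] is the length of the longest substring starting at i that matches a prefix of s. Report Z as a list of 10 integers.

Z[0]=10
i=1: i≥r, start 0; Z[1]=1 grow→box=[1,2)
i=2: i≥r, start 0; Z[2]=0
i=3: i≥r, start 0; Z[3]=0
i=4: i≥r, start 0; Z[4]=2 grow→box=[4,6)
i=5: min(r-i=1, Z[1]=1)=1; Z[5]=3 grow→box=[5,8)
i=6: min(r-i=2, Z[1]=1)=1; Z[6]=1
i=7: min(r-i=1, Z[2]=0)=0; Z[7]=0
i=8: i≥r, start 0; Z[8]=1 grow→box=[8,9)
i=9: i≥r, start 0; Z[9]=0

[10, 1, 0, 0, 2, 3, 1, 0, 1, 0]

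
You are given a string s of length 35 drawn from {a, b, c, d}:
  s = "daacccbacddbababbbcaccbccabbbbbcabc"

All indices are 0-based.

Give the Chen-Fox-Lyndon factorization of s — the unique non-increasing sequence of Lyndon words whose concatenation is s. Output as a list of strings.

emit factor 1: 'd' (i=0, period=1)
emit factor 2: 'aacccbacddbababbbcaccbccabbbbbcabc' (i=1, period=34)

["d", "aacccbacddbababbbcaccbccabbbbbcabc"]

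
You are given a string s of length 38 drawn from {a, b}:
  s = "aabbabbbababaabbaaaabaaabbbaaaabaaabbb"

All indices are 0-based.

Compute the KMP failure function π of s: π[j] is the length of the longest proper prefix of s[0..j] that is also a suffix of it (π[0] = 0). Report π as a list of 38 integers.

[0, 1, 0, 0, 1, 0, 0, 0, 1, 0, 1, 0, 1, 2, 3, 4, 5, 2, 2, 2, 3, 1, 2, 2, 3, 4, 0, 1, 2, 2, 2, 3, 1, 2, 2, 3, 4, 0]

π[0] = 0
j=1 s[j]='a': π[1]=1 (border 'a')
j=2 s[j]='b': k: 1→0; π[2]=0 (border '')
j=3 s[j]='b': π[3]=0 (border '')
j=4 s[j]='a': π[4]=1 (border 'a')
j=5 s[j]='b': k: 1→0; π[5]=0 (border '')
j=6 s[j]='b': π[6]=0 (border '')
j=7 s[j]='b': π[7]=0 (border '')
j=8 s[j]='a': π[8]=1 (border 'a')
j=9 s[j]='b': k: 1→0; π[9]=0 (border '')
j=10 s[j]='a': π[10]=1 (border 'a')
j=11 s[j]='b': k: 1→0; π[11]=0 (border '')
j=12 s[j]='a': π[12]=1 (border 'a')
j=13 s[j]='a': π[13]=2 (border 'aa')
j=14 s[j]='b': π[14]=3 (border 'aab')
j=15 s[j]='b': π[15]=4 (border 'aabb')
j=16 s[j]='a': π[16]=5 (border 'aabba')
j=17 s[j]='a': k: 5→1; π[17]=2 (border 'aa')
j=18 s[j]='a': k: 2→1; π[18]=2 (border 'aa')
j=19 s[j]='a': k: 2→1; π[19]=2 (border 'aa')
j=20 s[j]='b': π[20]=3 (border 'aab')
j=21 s[j]='a': k: 3→0; π[21]=1 (border 'a')
j=22 s[j]='a': π[22]=2 (border 'aa')
j=23 s[j]='a': k: 2→1; π[23]=2 (border 'aa')
j=24 s[j]='b': π[24]=3 (border 'aab')
j=25 s[j]='b': π[25]=4 (border 'aabb')
j=26 s[j]='b': k: 4→0; π[26]=0 (border '')
j=27 s[j]='a': π[27]=1 (border 'a')
j=28 s[j]='a': π[28]=2 (border 'aa')
j=29 s[j]='a': k: 2→1; π[29]=2 (border 'aa')
j=30 s[j]='a': k: 2→1; π[30]=2 (border 'aa')
j=31 s[j]='b': π[31]=3 (border 'aab')
j=32 s[j]='a': k: 3→0; π[32]=1 (border 'a')
j=33 s[j]='a': π[33]=2 (border 'aa')
j=34 s[j]='a': k: 2→1; π[34]=2 (border 'aa')
j=35 s[j]='b': π[35]=3 (border 'aab')
j=36 s[j]='b': π[36]=4 (border 'aabb')
j=37 s[j]='b': k: 4→0; π[37]=0 (border '')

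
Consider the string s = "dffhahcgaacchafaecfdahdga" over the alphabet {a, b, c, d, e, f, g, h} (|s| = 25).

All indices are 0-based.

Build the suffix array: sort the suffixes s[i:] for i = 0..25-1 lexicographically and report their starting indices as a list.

rank | idx | suffix
   0 |  24 | a
   1 |   8 | aacchafaecfdahdga
   2 |   9 | acchafaecfdahdga
   3 |  15 | aecfdahdga
   4 |  13 | afaecfdahdga
   5 |   4 | ahcgaacchafaecfdahdga
   6 |  20 | ahdga
   7 |  10 | cchafaecfdahdga
   8 |  17 | cfdahdga
   9 |   6 | cgaacchafaecfdahdga
  10 |  11 | chafaecfdahdga
  11 |  19 | dahdga
  12 |   0 | dffhahcgaacchafaecfdahdga
  13 |  22 | dga
  14 |  16 | ecfdahdga
  15 |  14 | faecfdahdga
  16 |  18 | fdahdga
  17 |   1 | ffhahcgaacchafaecfdahdga
  18 |   2 | fhahcgaacchafaecfdahdga
  19 |  23 | ga
  20 |   7 | gaacchafaecfdahdga
  21 |  12 | hafaecfdahdga
  22 |   3 | hahcgaacchafaecfdahdga
  23 |   5 | hcgaacchafaecfdahdga
  24 |  21 | hdga

[24, 8, 9, 15, 13, 4, 20, 10, 17, 6, 11, 19, 0, 22, 16, 14, 18, 1, 2, 23, 7, 12, 3, 5, 21]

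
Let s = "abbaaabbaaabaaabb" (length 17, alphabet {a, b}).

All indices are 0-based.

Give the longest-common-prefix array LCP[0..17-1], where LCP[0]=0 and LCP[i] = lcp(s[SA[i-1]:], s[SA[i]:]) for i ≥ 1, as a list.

sorted suffixes:
  #0 SA[0]=8  'aaabaaabb'
  #1 SA[1]=12  'aaabb'
  #2 SA[2]=3  'aaabbaaabaaabb'
  #3 SA[3]=9  'aabaaabb'
  #4 SA[4]=13  'aabb'
  #5 SA[5]=4  'aabbaaabaaabb'
  #6 SA[6]=10  'abaaabb'
  #7 SA[7]=14  'abb'
  #8 SA[8]=5  'abbaaabaaabb'
  #9 SA[9]=0  'abbaaabbaaabaaabb'
  #10 SA[10]=16  'b'
  #11 SA[11]=7  'baaabaaabb'
  #12 SA[12]=11  'baaabb'
  #13 SA[13]=2  'baaabbaaabaaabb'
  #14 SA[14]=15  'bb'
  #15 SA[15]=6  'bbaaabaaabb'
  #16 SA[16]=1  'bbaaabbaaabaaabb'

SA = [8, 12, 3, 9, 13, 4, 10, 14, 5, 0, 16, 7, 11, 2, 15, 6, 1]
rank  pair      lcp
   1  s[8:],s[12:]  4  'aaab'
   2  s[12:],s[3:]  5  'aaabb'
   3  s[3:],s[9:]  2  'aa'
   4  s[9:],s[13:]  3  'aab'
   5  s[13:],s[4:]  4  'aabb'
   6  s[4:],s[10:]  1  'a'
   7  s[10:],s[14:]  2  'ab'
   8  s[14:],s[5:]  3  'abb'
   9  s[5:],s[0:]  7  'abbaaab'
  10  s[0:],s[16:]  0  ''
  11  s[16:],s[7:]  1  'b'
  12  s[7:],s[11:]  5  'baaab'
  13  s[11:],s[2:]  6  'baaabb'
  14  s[2:],s[15:]  1  'b'
  15  s[15:],s[6:]  2  'bb'
  16  s[6:],s[1:]  6  'bbaaab'

[0, 4, 5, 2, 3, 4, 1, 2, 3, 7, 0, 1, 5, 6, 1, 2, 6]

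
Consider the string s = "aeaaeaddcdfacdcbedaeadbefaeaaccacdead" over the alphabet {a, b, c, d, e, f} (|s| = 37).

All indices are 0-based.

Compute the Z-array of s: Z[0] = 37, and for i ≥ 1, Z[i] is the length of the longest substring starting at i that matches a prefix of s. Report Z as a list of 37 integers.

Z[0]=37
i=1: fresh scan; Z[1]=0
i=2: fresh scan; Z[2]=1 grow→box=[2,3)
i=3: fresh scan; Z[3]=3 grow→box=[3,6)
i=4: min(r-i=2, Z[1]=0)=0; Z[4]=0
i=5: min(r-i=1, Z[2]=1)=1; Z[5]=1
i=6: fresh scan; Z[6]=0
i=7: fresh scan; Z[7]=0
i=8: fresh scan; Z[8]=0
i=9: fresh scan; Z[9]=0
i=10: fresh scan; Z[10]=0
i=11: fresh scan; Z[11]=1 grow→box=[11,12)
i=12: fresh scan; Z[12]=0
i=13: fresh scan; Z[13]=0
i=14: fresh scan; Z[14]=0
i=15: fresh scan; Z[15]=0
i=16: fresh scan; Z[16]=0
i=17: fresh scan; Z[17]=0
i=18: fresh scan; Z[18]=3 grow→box=[18,21)
i=19: min(r-i=2, Z[1]=0)=0; Z[19]=0
i=20: min(r-i=1, Z[2]=1)=1; Z[20]=1
i=21: fresh scan; Z[21]=0
i=22: fresh scan; Z[22]=0
i=23: fresh scan; Z[23]=0
i=24: fresh scan; Z[24]=0
i=25: fresh scan; Z[25]=4 grow→box=[25,29)
i=26: min(r-i=3, Z[1]=0)=0; Z[26]=0
i=27: min(r-i=2, Z[2]=1)=1; Z[27]=1
i=28: min(r-i=1, Z[3]=3)=1; Z[28]=1
i=29: fresh scan; Z[29]=0
i=30: fresh scan; Z[30]=0
i=31: fresh scan; Z[31]=1 grow→box=[31,32)
i=32: fresh scan; Z[32]=0
i=33: fresh scan; Z[33]=0
i=34: fresh scan; Z[34]=0
i=35: fresh scan; Z[35]=1 grow→box=[35,36)
i=36: fresh scan; Z[36]=0

[37, 0, 1, 3, 0, 1, 0, 0, 0, 0, 0, 1, 0, 0, 0, 0, 0, 0, 3, 0, 1, 0, 0, 0, 0, 4, 0, 1, 1, 0, 0, 1, 0, 0, 0, 1, 0]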